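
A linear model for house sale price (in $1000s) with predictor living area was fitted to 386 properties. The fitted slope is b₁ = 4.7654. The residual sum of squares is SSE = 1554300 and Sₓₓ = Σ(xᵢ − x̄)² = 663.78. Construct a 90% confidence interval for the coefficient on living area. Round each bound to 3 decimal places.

(0.694, 8.837)

MSE = SSE/(n − 2) = 1554300/384 = 4047.66.
SE(b₁) = √(MSE/Sₓₓ) = √(4047.66/663.78) = 2.46939.
df = n − 2 = 384.
t* = t_{0.05, 384} = 1.648831.
Margin = t* × SE = 1.648831 × 2.46939 = 4.07161.
CI: 4.7654 ± 4.07161 → (0.694, 8.837).
With 90% confidence, each one-unit increase in living area is associated with a change of between 0.694 and 8.837 $1000s in house sale price.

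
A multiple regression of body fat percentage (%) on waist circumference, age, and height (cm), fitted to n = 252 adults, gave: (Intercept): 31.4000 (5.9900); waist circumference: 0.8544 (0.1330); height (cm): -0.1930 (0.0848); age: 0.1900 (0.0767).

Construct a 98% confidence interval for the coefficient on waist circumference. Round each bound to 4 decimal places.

Read off: b = 0.8544, SE = 0.1330 for waist circumference.
df = n − k − 1 = 252 − 3 − 1 = 248.
t* = t_{0.01, 248} = 2.341478.
Margin = t* × SE = 2.341478 × 0.1330 = 0.311417.
CI: 0.8544 ± 0.311417 → (0.5430, 1.1658).

(0.5430, 1.1658)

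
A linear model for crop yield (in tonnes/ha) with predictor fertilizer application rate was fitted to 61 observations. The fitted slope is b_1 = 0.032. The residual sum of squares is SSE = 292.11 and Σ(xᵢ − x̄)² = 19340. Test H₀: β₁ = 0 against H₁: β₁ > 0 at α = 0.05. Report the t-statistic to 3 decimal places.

MSE = SSE/(n − 2) = 292.11/59 = 4.95102.
SE(b_1) = √(MSE/Sₓₓ) = √(4.95102/19340) = 0.016.
t = 0.032 / 0.016 = 2.000.
df = n − 2 = 59.
One-sided p ≈ 0.0251, which is < 0.05, so reject H₀.
There is evidence that the true slope on fertilizer application rate is positive.

t = 2.000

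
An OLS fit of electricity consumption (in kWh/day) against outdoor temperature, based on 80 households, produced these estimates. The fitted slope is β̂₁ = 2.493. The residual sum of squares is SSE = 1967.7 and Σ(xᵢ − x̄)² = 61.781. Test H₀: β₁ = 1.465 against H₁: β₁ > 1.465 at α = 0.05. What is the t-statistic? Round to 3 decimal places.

MSE = SSE/(n − 2) = 1967.7/78 = 25.2269.
SE(β̂₁) = √(MSE/Sₓₓ) = √(25.2269/61.781) = 0.639006.
t = (2.493 − 1.465) / 0.639006 = 1.609.
df = n − 2 = 78.
One-sided p ≈ 0.0559, which is ≥ 0.05, so fail to reject H₀.
The data do not give significant evidence that the true slope on outdoor temperature exceeds 1.465 kWh/day per unit.

t = 1.609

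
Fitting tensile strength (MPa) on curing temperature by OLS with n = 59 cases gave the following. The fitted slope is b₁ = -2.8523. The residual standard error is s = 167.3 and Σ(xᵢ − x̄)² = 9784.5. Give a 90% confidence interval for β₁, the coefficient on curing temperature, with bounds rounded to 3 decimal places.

(-5.680, -0.024)

SE(b₁) = s/√Sₓₓ = 167.3/√9784.5 = 1.69132.
df = n − 2 = 57.
t* = t_{0.05, 57} = 1.672029.
Margin = t* × SE = 1.672029 × 1.69132 = 2.82794.
CI: -2.8523 ± 2.82794 → (-5.680, -0.024).
With 90% confidence, each one-unit increase in curing temperature is associated with a change of between -5.680 and -0.024 MPa in tensile strength.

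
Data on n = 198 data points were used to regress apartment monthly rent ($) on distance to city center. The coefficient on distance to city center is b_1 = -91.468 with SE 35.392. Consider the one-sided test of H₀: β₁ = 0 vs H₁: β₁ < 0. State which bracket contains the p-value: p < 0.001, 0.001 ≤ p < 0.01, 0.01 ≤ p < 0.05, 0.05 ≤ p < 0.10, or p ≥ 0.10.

t = -91.468 / 35.392 = -2.584.
df = n − 2 = 198 − 2 = 196.
One-sided p = P(T_{196} < t) ≈ 0.0052.
So 0.001 ≤ p < 0.01.

0.001 ≤ p < 0.01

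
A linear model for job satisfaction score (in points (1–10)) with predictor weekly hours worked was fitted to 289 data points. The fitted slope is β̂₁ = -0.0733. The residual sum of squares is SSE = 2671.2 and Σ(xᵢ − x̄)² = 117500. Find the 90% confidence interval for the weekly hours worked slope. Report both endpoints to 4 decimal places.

MSE = SSE/(n − 2) = 2671.2/287 = 9.30732.
SE(β̂₁) = √(MSE/Sₓₓ) = √(9.30732/117500) = 0.00890007.
df = n − 2 = 287.
t* = t_{0.05, 287} = 1.65018.
Margin = t* × SE = 1.65018 × 0.00890007 = 0.014687.
CI: -0.0733 ± 0.014687 → (-0.0880, -0.0586).
With 90% confidence, each one-unit increase in weekly hours worked is associated with a change of between -0.0880 and -0.0586 points (1–10) in job satisfaction score.

(-0.0880, -0.0586)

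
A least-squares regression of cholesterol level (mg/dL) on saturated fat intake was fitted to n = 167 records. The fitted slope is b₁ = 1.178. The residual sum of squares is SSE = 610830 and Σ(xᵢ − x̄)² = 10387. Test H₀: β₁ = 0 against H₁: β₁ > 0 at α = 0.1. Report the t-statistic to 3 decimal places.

t = 1.973

MSE = SSE/(n − 2) = 610830/165 = 3702.
SE(b₁) = √(MSE/Sₓₓ) = √(3702/10387) = 0.596998.
t = 1.178 / 0.596998 = 1.973.
df = n − 2 = 165.
One-sided p ≈ 0.0251, which is < 0.1, so reject H₀.
There is evidence that the true slope on saturated fat intake is positive.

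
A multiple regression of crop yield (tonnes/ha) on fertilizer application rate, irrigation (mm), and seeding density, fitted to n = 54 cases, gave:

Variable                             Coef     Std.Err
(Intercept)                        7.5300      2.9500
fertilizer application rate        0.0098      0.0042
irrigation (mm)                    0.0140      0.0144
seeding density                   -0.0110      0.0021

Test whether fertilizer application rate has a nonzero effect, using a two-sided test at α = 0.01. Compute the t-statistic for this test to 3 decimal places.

t = 2.333

Read off: b = 0.0098, SE = 0.0042 for fertilizer application rate.
H₀: β₁ = 0 vs H₁: β₁ ≠ 0.
t = 0.0098 / 0.0042 = 2.333.
df = n − k − 1 = 54 − 3 − 1 = 50.
Two-sided p ≈ 0.0237, which is ≥ 0.01, so fail to reject H₀.
The data do not give significant evidence of an association between fertilizer application rate and crop yield, after adjusting for the other predictors.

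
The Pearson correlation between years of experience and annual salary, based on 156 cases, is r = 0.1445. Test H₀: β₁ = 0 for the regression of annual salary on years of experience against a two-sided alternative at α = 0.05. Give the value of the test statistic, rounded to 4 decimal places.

t = 1.8122

t = r·√(n − 2)/√(1 − r²) = 0.1445·√154/√0.97912 = 1.8122.
df = n − 2 = 154.
Two-sided p ≈ 0.0719, which is ≥ 0.05, so fail to reject H₀.
The data do not give significant evidence of a linear association between years of experience and annual salary.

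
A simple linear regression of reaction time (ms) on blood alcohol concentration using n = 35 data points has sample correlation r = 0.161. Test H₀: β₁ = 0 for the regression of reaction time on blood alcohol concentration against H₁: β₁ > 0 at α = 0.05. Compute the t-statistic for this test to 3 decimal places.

t = 0.937

t = r·√(n − 2)/√(1 − r²) = 0.161·√33/√0.974079 = 0.937.
df = n − 2 = 33.
One-sided p ≈ 0.1778, which is ≥ 0.05, so fail to reject H₀.
The data do not give significant evidence of a linear association between blood alcohol concentration and reaction time.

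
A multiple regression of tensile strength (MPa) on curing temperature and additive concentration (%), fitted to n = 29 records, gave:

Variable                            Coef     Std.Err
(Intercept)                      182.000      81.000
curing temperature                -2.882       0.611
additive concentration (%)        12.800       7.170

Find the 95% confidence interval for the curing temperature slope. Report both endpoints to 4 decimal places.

Read off: b = -2.882, SE = 0.611 for curing temperature.
df = n − k − 1 = 29 − 2 − 1 = 26.
t* = t_{0.025, 26} = 2.055529.
Margin = t* × SE = 2.055529 × 0.611 = 1.255928.
CI: -2.882 ± 1.255928 → (-4.1379, -1.6261).

(-4.1379, -1.6261)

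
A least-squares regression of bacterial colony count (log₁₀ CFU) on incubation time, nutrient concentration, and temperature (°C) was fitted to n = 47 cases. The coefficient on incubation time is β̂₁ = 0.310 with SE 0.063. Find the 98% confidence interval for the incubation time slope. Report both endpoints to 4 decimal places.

(0.1578, 0.4622)

df = n − k − 1 = 47 − 3 − 1 = 43.
t* = t_{0.01, 43} = 2.41625.
Margin = t* × SE = 2.41625 × 0.063 = 0.152224.
CI: 0.310 ± 0.152224 → (0.1578, 0.4622).
With 98% confidence, each one-unit increase in incubation time is associated with a change of between 0.1578 and 0.4622 log₁₀ CFU in bacterial colony count, holding the other predictors fixed.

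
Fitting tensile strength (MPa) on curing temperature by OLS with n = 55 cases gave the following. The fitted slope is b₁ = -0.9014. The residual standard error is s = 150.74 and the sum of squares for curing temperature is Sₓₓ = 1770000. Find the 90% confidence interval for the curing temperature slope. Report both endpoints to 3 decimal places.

SE(b₁) = s/√Sₓₓ = 150.74/√1770000 = 0.113303.
df = n − 2 = 53.
t* = t_{0.05, 53} = 1.674116.
Margin = t* × SE = 1.674116 × 0.113303 = 0.18968.
CI: -0.9014 ± 0.18968 → (-1.091, -0.712).
With 90% confidence, each one-unit increase in curing temperature is associated with a change of between -1.091 and -0.712 MPa in tensile strength.

(-1.091, -0.712)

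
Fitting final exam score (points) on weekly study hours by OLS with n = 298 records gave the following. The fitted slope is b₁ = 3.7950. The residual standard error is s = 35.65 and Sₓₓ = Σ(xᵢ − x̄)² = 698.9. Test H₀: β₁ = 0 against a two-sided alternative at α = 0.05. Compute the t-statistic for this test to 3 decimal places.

t = 2.814

SE(b₁) = s/√Sₓₓ = 35.65/√698.9 = 1.3485.
t = 3.7950 / 1.3485 = 2.814.
df = n − 2 = 296.
Two-sided p ≈ 0.0052, which is < 0.05, so reject H₀.
There is evidence that weekly study hours is associated with final exam score.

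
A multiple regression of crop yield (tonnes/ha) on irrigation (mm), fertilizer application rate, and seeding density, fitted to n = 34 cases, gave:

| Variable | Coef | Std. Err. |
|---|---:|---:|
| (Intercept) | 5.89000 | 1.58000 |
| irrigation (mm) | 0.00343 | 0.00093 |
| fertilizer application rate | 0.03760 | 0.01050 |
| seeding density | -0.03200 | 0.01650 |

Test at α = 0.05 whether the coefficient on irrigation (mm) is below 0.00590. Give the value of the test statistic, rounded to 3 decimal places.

Read off: b = 0.00343, SE = 0.00093 for irrigation (mm).
H₀: β₁ = 0.00590 vs H₁: β₁ < 0.00590.
t = (0.00343 − 0.00590) / 0.00093 = -2.656.
df = n − k − 1 = 34 − 3 − 1 = 30.
One-sided p ≈ 0.0063, which is < 0.05, so reject H₀.
There is evidence that the true slope on irrigation (mm) is below 0.00590 tonnes/ha per unit, holding the other predictors fixed.

t = -2.656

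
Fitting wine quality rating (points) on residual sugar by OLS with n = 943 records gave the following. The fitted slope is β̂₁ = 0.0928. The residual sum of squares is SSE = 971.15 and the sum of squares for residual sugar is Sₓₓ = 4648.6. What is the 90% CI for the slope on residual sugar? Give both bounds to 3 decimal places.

MSE = SSE/(n − 2) = 971.15/941 = 1.03204.
SE(β̂₁) = √(MSE/Sₓₓ) = √(1.03204/4648.6) = 0.0149.
df = n − 2 = 941.
t* = t_{0.05, 941} = 1.646475.
Margin = t* × SE = 1.646475 × 0.0149 = 0.02453.
CI: 0.0928 ± 0.02453 → (0.068, 0.117).
With 90% confidence, each one-unit increase in residual sugar is associated with a change of between 0.068 and 0.117 points in wine quality rating.

(0.068, 0.117)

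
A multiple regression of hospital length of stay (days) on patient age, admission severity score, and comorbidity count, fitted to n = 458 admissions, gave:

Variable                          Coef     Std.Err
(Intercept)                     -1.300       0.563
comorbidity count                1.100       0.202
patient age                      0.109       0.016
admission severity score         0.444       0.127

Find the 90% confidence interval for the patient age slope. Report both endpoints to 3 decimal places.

(0.083, 0.135)

Read off: b = 0.109, SE = 0.016 for patient age.
df = n − k − 1 = 458 − 3 − 1 = 454.
t* = t_{0.05, 454} = 1.648217.
Margin = t* × SE = 1.648217 × 0.016 = 0.02637.
CI: 0.109 ± 0.02637 → (0.083, 0.135).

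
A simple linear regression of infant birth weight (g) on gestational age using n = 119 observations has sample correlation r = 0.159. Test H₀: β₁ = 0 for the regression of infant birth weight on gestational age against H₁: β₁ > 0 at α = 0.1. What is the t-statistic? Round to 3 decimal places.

t = 1.742

t = r·√(n − 2)/√(1 − r²) = 0.159·√117/√0.974719 = 1.742.
df = n − 2 = 117.
One-sided p ≈ 0.0421, which is < 0.1, so reject H₀.
There is evidence of a linear association between gestational age and infant birth weight.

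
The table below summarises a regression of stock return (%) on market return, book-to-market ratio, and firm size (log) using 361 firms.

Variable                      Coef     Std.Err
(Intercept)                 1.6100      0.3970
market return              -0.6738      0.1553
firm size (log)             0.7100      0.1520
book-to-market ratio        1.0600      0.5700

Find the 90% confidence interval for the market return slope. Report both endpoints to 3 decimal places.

(-0.930, -0.418)

Read off: b = -0.6738, SE = 0.1553 for market return.
df = n − k − 1 = 361 − 3 − 1 = 357.
t* = t_{0.05, 357} = 1.649133.
Margin = t* × SE = 1.649133 × 0.1553 = 0.25611.
CI: -0.6738 ± 0.25611 → (-0.930, -0.418).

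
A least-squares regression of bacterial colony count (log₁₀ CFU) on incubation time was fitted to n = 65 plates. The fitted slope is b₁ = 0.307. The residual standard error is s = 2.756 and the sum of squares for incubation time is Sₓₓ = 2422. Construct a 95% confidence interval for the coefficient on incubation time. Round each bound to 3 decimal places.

SE(b₁) = s/√Sₓₓ = 2.756/√2422 = 0.0560005.
df = n − 2 = 63.
t* = t_{0.025, 63} = 1.998341.
Margin = t* × SE = 1.998341 × 0.0560005 = 0.11191.
CI: 0.307 ± 0.11191 → (0.195, 0.419).
With 95% confidence, each one-unit increase in incubation time is associated with a change of between 0.195 and 0.419 log₁₀ CFU in bacterial colony count.

(0.195, 0.419)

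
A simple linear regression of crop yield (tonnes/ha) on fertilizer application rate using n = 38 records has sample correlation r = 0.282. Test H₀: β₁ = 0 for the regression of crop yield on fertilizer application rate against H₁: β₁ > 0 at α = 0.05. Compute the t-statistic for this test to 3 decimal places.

t = r·√(n − 2)/√(1 − r²) = 0.282·√36/√0.920476 = 1.764.
df = n − 2 = 36.
One-sided p ≈ 0.0431, which is < 0.05, so reject H₀.
There is evidence of a linear association between fertilizer application rate and crop yield.

t = 1.764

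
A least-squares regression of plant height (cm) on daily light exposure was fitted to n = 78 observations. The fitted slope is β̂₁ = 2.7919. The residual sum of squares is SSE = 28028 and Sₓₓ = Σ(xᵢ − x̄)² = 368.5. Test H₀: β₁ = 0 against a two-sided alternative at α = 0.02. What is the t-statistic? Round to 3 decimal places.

t = 2.791

MSE = SSE/(n − 2) = 28028/76 = 368.789.
SE(β̂₁) = √(MSE/Sₓₓ) = √(368.789/368.5) = 1.00039.
t = 2.7919 / 1.00039 = 2.791.
df = n − 2 = 76.
Two-sided p ≈ 0.0066, which is < 0.02, so reject H₀.
There is evidence that daily light exposure is associated with plant height.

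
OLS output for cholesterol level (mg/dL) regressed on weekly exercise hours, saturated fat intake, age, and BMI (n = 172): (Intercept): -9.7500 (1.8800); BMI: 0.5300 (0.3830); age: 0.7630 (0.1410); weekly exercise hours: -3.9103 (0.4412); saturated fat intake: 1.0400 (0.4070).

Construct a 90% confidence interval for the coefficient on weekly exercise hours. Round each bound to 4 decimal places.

(-4.6401, -3.1805)

Read off: b = -3.9103, SE = 0.4412 for weekly exercise hours.
df = n − k − 1 = 172 − 4 − 1 = 167.
t* = t_{0.05, 167} = 1.654029.
Margin = t* × SE = 1.654029 × 0.4412 = 0.729758.
CI: -3.9103 ± 0.729758 → (-4.6401, -3.1805).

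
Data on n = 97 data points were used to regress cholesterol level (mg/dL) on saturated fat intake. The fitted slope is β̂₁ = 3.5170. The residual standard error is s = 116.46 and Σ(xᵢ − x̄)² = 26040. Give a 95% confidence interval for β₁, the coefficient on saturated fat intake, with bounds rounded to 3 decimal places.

SE(β̂₁) = s/√Sₓₓ = 116.46/√26040 = 0.721699.
df = n − 2 = 95.
t* = t_{0.025, 95} = 1.985251.
Margin = t* × SE = 1.985251 × 0.721699 = 1.43275.
CI: 3.5170 ± 1.43275 → (2.084, 4.950).
With 95% confidence, each one-unit increase in saturated fat intake is associated with a change of between 2.084 and 4.950 mg/dL in cholesterol level.

(2.084, 4.950)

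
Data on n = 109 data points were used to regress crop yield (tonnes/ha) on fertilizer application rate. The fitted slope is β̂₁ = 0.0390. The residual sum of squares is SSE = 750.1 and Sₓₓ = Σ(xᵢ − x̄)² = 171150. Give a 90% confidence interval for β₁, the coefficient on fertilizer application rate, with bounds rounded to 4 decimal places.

MSE = SSE/(n − 2) = 750.1/107 = 7.01028.
SE(β̂₁) = √(MSE/Sₓₓ) = √(7.01028/171150) = 0.00639999.
df = n − 2 = 107.
t* = t_{0.05, 107} = 1.659219.
Margin = t* × SE = 1.659219 × 0.00639999 = 0.010619.
CI: 0.0390 ± 0.010619 → (0.0284, 0.0496).
With 90% confidence, each one-unit increase in fertilizer application rate is associated with a change of between 0.0284 and 0.0496 tonnes/ha in crop yield.

(0.0284, 0.0496)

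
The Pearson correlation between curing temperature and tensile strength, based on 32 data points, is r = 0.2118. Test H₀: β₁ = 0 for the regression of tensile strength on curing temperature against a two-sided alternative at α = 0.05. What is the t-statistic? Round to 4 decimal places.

t = 1.1870

t = r·√(n − 2)/√(1 − r²) = 0.2118·√30/√0.955141 = 1.1870.
df = n − 2 = 30.
Two-sided p ≈ 0.2445, which is ≥ 0.05, so fail to reject H₀.
The data do not give significant evidence of a linear association between curing temperature and tensile strength.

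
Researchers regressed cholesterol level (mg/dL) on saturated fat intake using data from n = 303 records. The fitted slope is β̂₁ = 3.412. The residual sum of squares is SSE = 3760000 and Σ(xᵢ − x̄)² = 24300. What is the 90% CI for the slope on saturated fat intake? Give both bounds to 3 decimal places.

(2.229, 4.595)

MSE = SSE/(n − 2) = 3760000/301 = 12491.7.
SE(β̂₁) = √(MSE/Sₓₓ) = √(12491.7/24300) = 0.716981.
df = n − 2 = 301.
t* = t_{0.05, 301} = 1.649932.
Margin = t* × SE = 1.649932 × 0.716981 = 1.18297.
CI: 3.412 ± 1.18297 → (2.229, 4.595).
With 90% confidence, each one-unit increase in saturated fat intake is associated with a change of between 2.229 and 4.595 mg/dL in cholesterol level.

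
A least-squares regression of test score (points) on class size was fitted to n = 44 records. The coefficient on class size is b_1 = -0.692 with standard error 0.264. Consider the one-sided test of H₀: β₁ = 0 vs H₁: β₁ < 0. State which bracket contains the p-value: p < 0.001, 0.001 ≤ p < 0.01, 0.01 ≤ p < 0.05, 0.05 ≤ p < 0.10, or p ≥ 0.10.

0.001 ≤ p < 0.01

t = -0.692 / 0.264 = -2.621.
df = n − 2 = 44 − 2 = 42.
One-sided p = P(T_{42} < t) ≈ 0.0061.
So 0.001 ≤ p < 0.01.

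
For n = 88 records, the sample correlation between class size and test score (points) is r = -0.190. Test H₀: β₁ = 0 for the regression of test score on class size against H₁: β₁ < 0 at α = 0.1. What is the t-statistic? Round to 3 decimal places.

t = -1.795

t = r·√(n − 2)/√(1 − r²) = -0.190·√86/√0.9639 = -1.795.
df = n − 2 = 86.
One-sided p ≈ 0.0381, which is < 0.1, so reject H₀.
There is evidence of a linear association between class size and test score.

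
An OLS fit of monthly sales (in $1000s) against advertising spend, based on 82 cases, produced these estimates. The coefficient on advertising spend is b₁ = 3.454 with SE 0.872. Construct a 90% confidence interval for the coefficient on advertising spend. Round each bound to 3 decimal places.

df = n − 2 = 82 − 2 = 80.
t* = t_{0.05, 80} = 1.664125.
Margin = t* × SE = 1.664125 × 0.872 = 1.45112.
CI: 3.454 ± 1.45112 → (2.003, 4.905).
With 90% confidence, each one-unit increase in advertising spend is associated with a change of between 2.003 and 4.905 $1000s in monthly sales.

(2.003, 4.905)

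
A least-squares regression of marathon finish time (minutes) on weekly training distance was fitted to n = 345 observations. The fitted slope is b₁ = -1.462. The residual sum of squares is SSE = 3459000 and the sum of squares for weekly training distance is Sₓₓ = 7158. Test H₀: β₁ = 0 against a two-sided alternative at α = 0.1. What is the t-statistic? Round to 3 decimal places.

t = -1.232

MSE = SSE/(n − 2) = 3459000/343 = 10084.5.
SE(b₁) = √(MSE/Sₓₓ) = √(10084.5/7158) = 1.18695.
t = -1.462 / 1.18695 = -1.232.
df = n − 2 = 343.
Two-sided p ≈ 0.2189, which is ≥ 0.1, so fail to reject H₀.
The data do not give significant evidence of an association between weekly training distance and marathon finish time.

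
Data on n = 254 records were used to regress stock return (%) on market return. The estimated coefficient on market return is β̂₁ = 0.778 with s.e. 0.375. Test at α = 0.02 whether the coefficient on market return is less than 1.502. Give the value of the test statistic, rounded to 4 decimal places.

H₀: β₁ = 1.502 vs H₁: β₁ < 1.502.
t = (β̂₁ − β₁⁰)/SE = (0.778 − 1.502) / 0.375 = -1.9307.
df = n − 2 = 254 − 2 = 252.
One-sided p ≈ 0.0273, which is ≥ 0.02, so fail to reject H₀.
The data do not give significant evidence that the true slope on market return is below 1.502 % per unit.

t = -1.9307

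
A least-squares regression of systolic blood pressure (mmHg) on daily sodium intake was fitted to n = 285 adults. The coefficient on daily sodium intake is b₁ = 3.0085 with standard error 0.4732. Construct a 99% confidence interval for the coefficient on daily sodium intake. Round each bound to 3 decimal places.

df = n − 2 = 285 − 2 = 283.
t* = t_{0.005, 283} = 2.593313.
Margin = t* × SE = 2.593313 × 0.4732 = 1.22716.
CI: 3.0085 ± 1.22716 → (1.781, 4.236).
With 99% confidence, each one-unit increase in daily sodium intake is associated with a change of between 1.781 and 4.236 mmHg in systolic blood pressure.

(1.781, 4.236)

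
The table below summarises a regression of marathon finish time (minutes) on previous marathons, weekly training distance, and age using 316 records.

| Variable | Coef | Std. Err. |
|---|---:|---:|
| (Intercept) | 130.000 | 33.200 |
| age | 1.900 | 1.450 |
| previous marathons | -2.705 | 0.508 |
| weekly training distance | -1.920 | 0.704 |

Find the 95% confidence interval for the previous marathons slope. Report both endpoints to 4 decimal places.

(-3.7045, -1.7055)

Read off: b = -2.705, SE = 0.508 for previous marathons.
df = n − k − 1 = 316 − 3 − 1 = 312.
t* = t_{0.025, 312} = 1.967596.
Margin = t* × SE = 1.967596 × 0.508 = 0.999539.
CI: -2.705 ± 0.999539 → (-3.7045, -1.7055).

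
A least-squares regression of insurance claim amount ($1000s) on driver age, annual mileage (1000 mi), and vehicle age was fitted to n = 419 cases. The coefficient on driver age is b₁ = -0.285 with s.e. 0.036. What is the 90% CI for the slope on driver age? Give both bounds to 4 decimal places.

(-0.3443, -0.2257)

df = n − k − 1 = 419 − 3 − 1 = 415.
t* = t_{0.05, 415} = 1.648534.
Margin = t* × SE = 1.648534 × 0.036 = 0.059347.
CI: -0.285 ± 0.059347 → (-0.3443, -0.2257).
With 90% confidence, each one-unit increase in driver age is associated with a change of between -0.3443 and -0.2257 $1000s in insurance claim amount, holding the other predictors fixed.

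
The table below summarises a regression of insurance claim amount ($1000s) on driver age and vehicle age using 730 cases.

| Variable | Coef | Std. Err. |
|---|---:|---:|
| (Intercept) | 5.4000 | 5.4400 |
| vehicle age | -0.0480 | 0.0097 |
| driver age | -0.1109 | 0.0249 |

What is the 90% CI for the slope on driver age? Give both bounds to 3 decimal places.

(-0.152, -0.070)

Read off: b = -0.1109, SE = 0.0249 for driver age.
df = n − k − 1 = 730 − 2 − 1 = 727.
t* = t_{0.05, 727} = 1.646952.
Margin = t* × SE = 1.646952 × 0.0249 = 0.04101.
CI: -0.1109 ± 0.04101 → (-0.152, -0.070).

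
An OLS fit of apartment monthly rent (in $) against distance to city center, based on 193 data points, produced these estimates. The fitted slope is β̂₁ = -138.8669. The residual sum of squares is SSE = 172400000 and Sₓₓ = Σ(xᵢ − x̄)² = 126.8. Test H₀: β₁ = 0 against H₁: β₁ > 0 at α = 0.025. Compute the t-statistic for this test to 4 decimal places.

t = -1.6459

MSE = SSE/(n − 2) = 172400000/191 = 902618.
SE(β̂₁) = √(MSE/Sₓₓ) = √(902618/126.8) = 84.3708.
t = -138.8669 / 84.3708 = -1.6459.
df = n − 2 = 191.
One-sided p ≈ 0.9493, which is ≥ 0.025, so fail to reject H₀.
The data do not give significant evidence that the true slope on distance to city center is positive.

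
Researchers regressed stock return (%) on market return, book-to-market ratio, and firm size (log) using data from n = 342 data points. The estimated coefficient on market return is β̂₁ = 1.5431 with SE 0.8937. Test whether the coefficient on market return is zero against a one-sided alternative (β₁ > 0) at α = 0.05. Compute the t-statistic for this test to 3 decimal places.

t = 1.727

H₀: β₁ = 0 vs H₁: β₁ > 0.
t = (β̂₁ − β₁⁰)/SE = 1.5431 / 0.8937 = 1.727.
df = n − k − 1 = 342 − 3 − 1 = 338.
One-sided p ≈ 0.0426, which is < 0.05, so reject H₀.
There is evidence that the true slope on market return is positive, holding the other predictors fixed.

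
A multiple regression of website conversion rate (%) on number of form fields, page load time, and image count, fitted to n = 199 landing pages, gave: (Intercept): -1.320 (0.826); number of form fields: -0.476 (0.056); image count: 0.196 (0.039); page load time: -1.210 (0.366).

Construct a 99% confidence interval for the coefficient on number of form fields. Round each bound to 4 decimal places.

(-0.6217, -0.3303)

Read off: b = -0.476, SE = 0.056 for number of form fields.
df = n − k − 1 = 199 − 3 − 1 = 195.
t* = t_{0.005, 195} = 2.601276.
Margin = t* × SE = 2.601276 × 0.056 = 0.145671.
CI: -0.476 ± 0.145671 → (-0.6217, -0.3303).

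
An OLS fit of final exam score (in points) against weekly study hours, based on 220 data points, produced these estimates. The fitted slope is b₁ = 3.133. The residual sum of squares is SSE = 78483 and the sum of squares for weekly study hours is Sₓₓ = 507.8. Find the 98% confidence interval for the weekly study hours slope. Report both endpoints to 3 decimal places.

MSE = SSE/(n − 2) = 78483/218 = 360.014.
SE(b₁) = √(MSE/Sₓₓ) = √(360.014/507.8) = 0.842002.
df = n − 2 = 218.
t* = t_{0.01, 218} = 2.343575.
Margin = t* × SE = 2.343575 × 0.842002 = 1.97329.
CI: 3.133 ± 1.97329 → (1.160, 5.106).
With 98% confidence, each one-unit increase in weekly study hours is associated with a change of between 1.160 and 5.106 points in final exam score.

(1.160, 5.106)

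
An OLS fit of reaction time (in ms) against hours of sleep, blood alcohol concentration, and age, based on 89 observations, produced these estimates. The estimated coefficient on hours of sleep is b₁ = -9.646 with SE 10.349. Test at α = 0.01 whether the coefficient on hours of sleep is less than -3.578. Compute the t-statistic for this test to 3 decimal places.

H₀: β₁ = -3.578 vs H₁: β₁ < -3.578.
t = (b₁ − β₁⁰)/SE = (-9.646 − (-3.578)) / 10.349 = -0.586.
df = n − k − 1 = 89 − 3 − 1 = 85.
One-sided p ≈ 0.2796, which is ≥ 0.01, so fail to reject H₀.
The data do not give significant evidence that the true slope on hours of sleep is below -3.578 ms per unit, holding the other predictors fixed.

t = -0.586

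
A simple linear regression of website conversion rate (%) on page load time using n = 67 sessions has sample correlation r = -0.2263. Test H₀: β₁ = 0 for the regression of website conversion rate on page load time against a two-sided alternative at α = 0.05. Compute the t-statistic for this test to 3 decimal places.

t = r·√(n − 2)/√(1 − r²) = -0.2263·√65/√0.948788 = -1.873.
df = n − 2 = 65.
Two-sided p ≈ 0.0656, which is ≥ 0.05, so fail to reject H₀.
The data do not give significant evidence of a linear association between page load time and website conversion rate.

t = -1.873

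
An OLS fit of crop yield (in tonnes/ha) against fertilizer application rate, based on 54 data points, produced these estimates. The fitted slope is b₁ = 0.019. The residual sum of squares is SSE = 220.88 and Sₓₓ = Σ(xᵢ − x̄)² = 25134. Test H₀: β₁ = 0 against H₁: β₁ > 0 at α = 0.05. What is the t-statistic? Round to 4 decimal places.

MSE = SSE/(n − 2) = 220.88/52 = 4.24769.
SE(b₁) = √(MSE/Sₓₓ) = √(4.24769/25134) = 0.0130001.
t = 0.019 / 0.0130001 = 1.4615.
df = n − 2 = 52.
One-sided p ≈ 0.0749, which is ≥ 0.05, so fail to reject H₀.
The data do not give significant evidence that the true slope on fertilizer application rate is positive.

t = 1.4615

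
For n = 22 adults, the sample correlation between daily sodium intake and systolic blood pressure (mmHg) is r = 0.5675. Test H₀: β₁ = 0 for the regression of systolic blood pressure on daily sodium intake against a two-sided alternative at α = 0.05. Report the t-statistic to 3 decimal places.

t = 3.082

t = r·√(n − 2)/√(1 − r²) = 0.5675·√20/√0.677944 = 3.082.
df = n − 2 = 20.
Two-sided p ≈ 0.0059, which is < 0.05, so reject H₀.
There is evidence of a linear association between daily sodium intake and systolic blood pressure.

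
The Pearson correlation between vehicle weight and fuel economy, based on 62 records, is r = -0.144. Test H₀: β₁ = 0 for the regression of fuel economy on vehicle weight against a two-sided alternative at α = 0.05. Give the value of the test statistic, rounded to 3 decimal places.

t = r·√(n − 2)/√(1 − r²) = -0.144·√60/√0.979264 = -1.127.
df = n − 2 = 60.
Two-sided p ≈ 0.2642, which is ≥ 0.05, so fail to reject H₀.
The data do not give significant evidence of a linear association between vehicle weight and fuel economy.

t = -1.127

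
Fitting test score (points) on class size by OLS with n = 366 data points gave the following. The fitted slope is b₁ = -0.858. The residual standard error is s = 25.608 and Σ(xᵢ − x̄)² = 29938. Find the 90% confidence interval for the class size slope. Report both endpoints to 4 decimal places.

(-1.1021, -0.6139)

SE(b₁) = s/√Sₓₓ = 25.608/√29938 = 0.148001.
df = n − 2 = 364.
t* = t_{0.05, 364} = 1.649051.
Margin = t* × SE = 1.649051 × 0.148001 = 0.244061.
CI: -0.858 ± 0.244061 → (-1.1021, -0.6139).
With 90% confidence, each one-unit increase in class size is associated with a change of between -1.1021 and -0.6139 points in test score.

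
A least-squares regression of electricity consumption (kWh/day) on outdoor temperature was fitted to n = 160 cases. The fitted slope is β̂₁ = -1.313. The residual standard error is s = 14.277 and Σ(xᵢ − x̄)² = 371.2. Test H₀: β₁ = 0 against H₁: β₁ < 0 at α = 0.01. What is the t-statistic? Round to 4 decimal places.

SE(β̂₁) = s/√Sₓₓ = 14.277/√371.2 = 0.741025.
t = -1.313 / 0.741025 = -1.7719.
df = n − 2 = 158.
One-sided p ≈ 0.0392, which is ≥ 0.01, so fail to reject H₀.
The data do not give significant evidence that the true slope on outdoor temperature is negative.

t = -1.7719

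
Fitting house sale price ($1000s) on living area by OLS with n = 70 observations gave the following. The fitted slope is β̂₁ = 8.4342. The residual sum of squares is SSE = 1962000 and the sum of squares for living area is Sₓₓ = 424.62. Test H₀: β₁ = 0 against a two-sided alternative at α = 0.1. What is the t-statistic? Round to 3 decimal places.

MSE = SSE/(n − 2) = 1962000/68 = 28852.9.
SE(β̂₁) = √(MSE/Sₓₓ) = √(28852.9/424.62) = 8.24318.
t = 8.4342 / 8.24318 = 1.023.
df = n − 2 = 68.
Two-sided p ≈ 0.3099, which is ≥ 0.1, so fail to reject H₀.
The data do not give significant evidence of an association between living area and house sale price.

t = 1.023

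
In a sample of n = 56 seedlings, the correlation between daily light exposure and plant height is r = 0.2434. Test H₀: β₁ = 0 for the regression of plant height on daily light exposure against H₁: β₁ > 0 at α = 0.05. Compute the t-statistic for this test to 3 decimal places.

t = r·√(n − 2)/√(1 − r²) = 0.2434·√54/√0.940756 = 1.844.
df = n − 2 = 54.
One-sided p ≈ 0.0353, which is < 0.05, so reject H₀.
There is evidence of a linear association between daily light exposure and plant height.

t = 1.844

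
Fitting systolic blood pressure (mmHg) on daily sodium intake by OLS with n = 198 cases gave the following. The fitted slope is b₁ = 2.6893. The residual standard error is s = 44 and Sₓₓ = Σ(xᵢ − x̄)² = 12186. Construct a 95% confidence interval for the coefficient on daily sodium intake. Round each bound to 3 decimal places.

(1.903, 3.475)

SE(b₁) = s/√Sₓₓ = 44/√12186 = 0.398586.
df = n − 2 = 196.
t* = t_{0.025, 196} = 1.972141.
Margin = t* × SE = 1.972141 × 0.398586 = 0.78607.
CI: 2.6893 ± 0.78607 → (1.903, 3.475).
With 95% confidence, each one-unit increase in daily sodium intake is associated with a change of between 1.903 and 3.475 mmHg in systolic blood pressure.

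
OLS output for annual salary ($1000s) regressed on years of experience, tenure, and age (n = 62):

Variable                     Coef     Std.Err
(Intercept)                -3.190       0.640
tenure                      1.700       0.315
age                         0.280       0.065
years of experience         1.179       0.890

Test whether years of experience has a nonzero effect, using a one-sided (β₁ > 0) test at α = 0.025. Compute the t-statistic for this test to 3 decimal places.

Read off: b = 1.179, SE = 0.890 for years of experience.
H₀: β₁ = 0 vs H₁: β₁ > 0.
t = 1.179 / 0.890 = 1.325.
df = n − k − 1 = 62 − 3 − 1 = 58.
One-sided p ≈ 0.0952, which is ≥ 0.025, so fail to reject H₀.
The data do not give significant evidence that the true slope on years of experience is positive, holding the other predictors fixed.

t = 1.325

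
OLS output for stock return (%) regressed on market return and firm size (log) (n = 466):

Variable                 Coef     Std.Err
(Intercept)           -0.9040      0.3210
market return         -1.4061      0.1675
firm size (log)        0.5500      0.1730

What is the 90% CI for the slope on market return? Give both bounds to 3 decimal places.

(-1.682, -1.130)

Read off: b = -1.4061, SE = 0.1675 for market return.
df = n − k − 1 = 466 − 2 − 1 = 463.
t* = t_{0.05, 463} = 1.648151.
Margin = t* × SE = 1.648151 × 0.1675 = 0.27607.
CI: -1.4061 ± 0.27607 → (-1.682, -1.130).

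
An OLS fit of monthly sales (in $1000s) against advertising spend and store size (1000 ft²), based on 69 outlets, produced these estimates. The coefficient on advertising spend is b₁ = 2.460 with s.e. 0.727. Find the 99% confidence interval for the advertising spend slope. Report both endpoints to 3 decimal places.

df = n − k − 1 = 69 − 2 − 1 = 66.
t* = t_{0.005, 66} = 2.652394.
Margin = t* × SE = 2.652394 × 0.727 = 1.92829.
CI: 2.460 ± 1.92829 → (0.532, 4.388).
With 99% confidence, each one-unit increase in advertising spend is associated with a change of between 0.532 and 4.388 $1000s in monthly sales, holding the other predictors fixed.

(0.532, 4.388)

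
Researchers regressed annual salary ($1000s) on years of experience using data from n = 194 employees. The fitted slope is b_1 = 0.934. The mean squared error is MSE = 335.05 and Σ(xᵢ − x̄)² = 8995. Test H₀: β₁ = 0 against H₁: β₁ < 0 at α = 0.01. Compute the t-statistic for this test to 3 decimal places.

t = 4.839

SE(b_1) = √(MSE/Sₓₓ) = √(335.05/8995) = 0.192999.
t = 0.934 / 0.192999 = 4.839.
df = n − 2 = 192.
One-sided p ≈ 1.0000, which is ≥ 0.01, so fail to reject H₀.
The data do not give significant evidence that the true slope on years of experience is negative.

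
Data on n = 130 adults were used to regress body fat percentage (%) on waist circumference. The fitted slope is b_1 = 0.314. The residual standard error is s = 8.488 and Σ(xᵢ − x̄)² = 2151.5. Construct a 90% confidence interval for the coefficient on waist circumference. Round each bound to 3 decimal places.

SE(b_1) = s/√Sₓₓ = 8.488/√2151.5 = 0.182993.
df = n − 2 = 128.
t* = t_{0.05, 128} = 1.656845.
Margin = t* × SE = 1.656845 × 0.182993 = 0.30319.
CI: 0.314 ± 0.30319 → (0.011, 0.617).
With 90% confidence, each one-unit increase in waist circumference is associated with a change of between 0.011 and 0.617 % in body fat percentage.

(0.011, 0.617)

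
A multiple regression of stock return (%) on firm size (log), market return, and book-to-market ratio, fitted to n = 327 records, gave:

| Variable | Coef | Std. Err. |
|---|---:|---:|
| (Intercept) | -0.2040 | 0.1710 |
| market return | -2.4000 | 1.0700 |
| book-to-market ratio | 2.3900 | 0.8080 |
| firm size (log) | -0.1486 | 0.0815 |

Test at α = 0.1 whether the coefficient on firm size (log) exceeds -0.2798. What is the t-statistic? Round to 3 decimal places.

t = 1.610

Read off: b = -0.1486, SE = 0.0815 for firm size (log).
H₀: β₁ = -0.2798 vs H₁: β₁ > -0.2798.
t = (-0.1486 − (-0.2798)) / 0.0815 = 1.610.
df = n − k − 1 = 327 − 3 − 1 = 323.
One-sided p ≈ 0.0542, which is < 0.1, so reject H₀.
There is evidence that the true slope on firm size (log) exceeds -0.2798 % per unit, holding the other predictors fixed.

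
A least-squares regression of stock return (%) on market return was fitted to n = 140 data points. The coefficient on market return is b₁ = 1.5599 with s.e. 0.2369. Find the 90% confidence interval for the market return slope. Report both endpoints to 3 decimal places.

(1.168, 1.952)

df = n − 2 = 140 − 2 = 138.
t* = t_{0.05, 138} = 1.65597.
Margin = t* × SE = 1.65597 × 0.2369 = 0.39230.
CI: 1.5599 ± 0.39230 → (1.168, 1.952).
With 90% confidence, each one-unit increase in market return is associated with a change of between 1.168 and 1.952 % in stock return.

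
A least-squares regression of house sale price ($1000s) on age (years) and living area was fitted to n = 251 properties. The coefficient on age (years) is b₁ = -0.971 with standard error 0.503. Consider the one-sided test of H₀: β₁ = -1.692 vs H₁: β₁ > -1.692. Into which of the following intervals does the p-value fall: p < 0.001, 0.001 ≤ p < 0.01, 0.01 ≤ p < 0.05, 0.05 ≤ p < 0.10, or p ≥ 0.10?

0.05 ≤ p < 0.10

t = (-0.971 − (-1.692)) / 0.503 = 1.433.
df = n − k − 1 = 251 − 2 − 1 = 248.
One-sided p = P(T_{248} > t) ≈ 0.0765.
So 0.05 ≤ p < 0.10.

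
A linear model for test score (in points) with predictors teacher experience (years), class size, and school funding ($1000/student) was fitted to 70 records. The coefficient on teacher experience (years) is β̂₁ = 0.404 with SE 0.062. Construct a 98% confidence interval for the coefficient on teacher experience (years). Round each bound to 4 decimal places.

(0.2562, 0.5518)

df = n − k − 1 = 70 − 3 − 1 = 66.
t* = t_{0.01, 66} = 2.384186.
Margin = t* × SE = 2.384186 × 0.062 = 0.147820.
CI: 0.404 ± 0.147820 → (0.2562, 0.5518).
With 98% confidence, each one-unit increase in teacher experience (years) is associated with a change of between 0.2562 and 0.5518 points in test score, holding the other predictors fixed.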